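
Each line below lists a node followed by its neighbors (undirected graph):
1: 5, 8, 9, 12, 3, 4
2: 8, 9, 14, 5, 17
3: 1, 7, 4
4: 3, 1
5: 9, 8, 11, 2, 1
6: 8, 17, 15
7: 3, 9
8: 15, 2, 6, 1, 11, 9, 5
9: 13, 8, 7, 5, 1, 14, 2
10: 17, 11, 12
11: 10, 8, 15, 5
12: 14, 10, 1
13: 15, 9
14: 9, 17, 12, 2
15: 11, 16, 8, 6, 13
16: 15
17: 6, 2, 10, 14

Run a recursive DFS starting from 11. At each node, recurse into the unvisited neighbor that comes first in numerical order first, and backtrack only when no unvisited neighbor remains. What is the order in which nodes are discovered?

11, 5, 1, 3, 4, 7, 9, 2, 8, 6, 15, 13, 16, 17, 10, 12, 14

Visit 11
11 → 5
5 → 1
1 → 3
3 → 4
3 → 7
7 → 9
9 → 2
2 → 8
8 → 6
6 → 15
15 → 13
15 → 16
6 → 17
17 → 10
10 → 12
12 → 14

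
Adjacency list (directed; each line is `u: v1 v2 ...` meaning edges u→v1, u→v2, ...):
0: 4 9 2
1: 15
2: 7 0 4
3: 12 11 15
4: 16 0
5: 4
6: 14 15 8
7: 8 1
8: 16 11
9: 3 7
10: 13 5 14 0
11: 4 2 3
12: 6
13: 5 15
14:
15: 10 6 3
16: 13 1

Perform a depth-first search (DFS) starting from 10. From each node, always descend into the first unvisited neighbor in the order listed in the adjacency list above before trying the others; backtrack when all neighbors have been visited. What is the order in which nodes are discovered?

10 -> 13 -> 5 -> 4 -> 16 -> 1 -> 15 -> 6 -> 14 -> 8 -> 11 -> 2 -> 7 -> 0 -> 9 -> 3 -> 12

Visit 10
10 → 13
13 → 5
5 → 4
4 → 16
16 → 1
1 → 15
15 → 6
6 → 14
6 → 8
8 → 11
11 → 2
2 → 7
2 → 0
0 → 9
9 → 3
3 → 12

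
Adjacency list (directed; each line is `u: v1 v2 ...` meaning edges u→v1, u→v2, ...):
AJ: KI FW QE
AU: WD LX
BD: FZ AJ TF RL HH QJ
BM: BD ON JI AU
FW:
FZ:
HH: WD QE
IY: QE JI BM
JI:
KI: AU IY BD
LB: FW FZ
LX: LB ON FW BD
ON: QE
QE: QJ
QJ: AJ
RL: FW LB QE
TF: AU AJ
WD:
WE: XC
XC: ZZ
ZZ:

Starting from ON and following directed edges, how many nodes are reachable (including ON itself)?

BFS from ON visits: ON, QE, QJ, AJ, KI, FW, IY, BD, AU, JI, BM, TF, RL, HH, FZ, WD, LX, LB
Reachable nodes: 18 of 21 total.

18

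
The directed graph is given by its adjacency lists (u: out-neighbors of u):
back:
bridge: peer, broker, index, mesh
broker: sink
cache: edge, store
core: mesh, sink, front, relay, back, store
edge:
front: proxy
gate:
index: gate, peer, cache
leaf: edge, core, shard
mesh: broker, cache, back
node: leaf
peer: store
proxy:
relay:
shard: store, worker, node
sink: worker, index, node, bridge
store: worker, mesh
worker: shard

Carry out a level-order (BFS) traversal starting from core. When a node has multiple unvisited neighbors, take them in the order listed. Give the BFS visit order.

Visit core; enqueue mesh, sink, front, relay, back, store → queue [mesh, sink, front, relay, back, store]
Visit mesh; enqueue broker, cache → queue [sink, front, relay, back, store, broker, cache]
Visit sink; enqueue worker, index, node, bridge → queue [front, relay, back, store, broker, cache, worker, index, node, bridge]
Visit front; enqueue proxy → queue [relay, back, store, broker, cache, worker, index, node, bridge, proxy]
Visit relay → queue [back, store, broker, cache, worker, index, node, bridge, proxy]
Visit back → queue [store, broker, cache, worker, index, node, bridge, proxy]
Visit store → queue [broker, cache, worker, index, node, bridge, proxy]
Visit broker → queue [cache, worker, index, node, bridge, proxy]
Visit cache; enqueue edge → queue [worker, index, node, bridge, proxy, edge]
Visit worker; enqueue shard → queue [index, node, bridge, proxy, edge, shard]
Visit index; enqueue gate, peer → queue [node, bridge, proxy, edge, shard, gate, peer]
Visit node; enqueue leaf → queue [bridge, proxy, edge, shard, gate, peer, leaf]
Visit bridge → queue [proxy, edge, shard, gate, peer, leaf]
Visit proxy → queue [edge, shard, gate, peer, leaf]
Visit edge → queue [shard, gate, peer, leaf]
Visit shard → queue [gate, peer, leaf]
Visit gate → queue [peer, leaf]
Visit peer → queue [leaf]
Visit leaf → queue []

core mesh sink front relay back store broker cache worker index node bridge proxy edge shard gate peer leaf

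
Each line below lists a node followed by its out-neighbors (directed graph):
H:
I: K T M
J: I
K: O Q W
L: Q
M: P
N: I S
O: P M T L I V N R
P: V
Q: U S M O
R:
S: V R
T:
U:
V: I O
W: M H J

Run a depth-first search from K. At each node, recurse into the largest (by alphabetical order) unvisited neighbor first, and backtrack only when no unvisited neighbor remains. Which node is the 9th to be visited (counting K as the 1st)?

N

Visit K
K → W
W → M
M → P
P → V
V → O
O → T
O → R
O → N
N → S
N → I
O → L
L → Q
Q → U
W → J
W → H

Visit order: K, W, M, P, V, O, T, R, N, S, I, L, Q, U, J, H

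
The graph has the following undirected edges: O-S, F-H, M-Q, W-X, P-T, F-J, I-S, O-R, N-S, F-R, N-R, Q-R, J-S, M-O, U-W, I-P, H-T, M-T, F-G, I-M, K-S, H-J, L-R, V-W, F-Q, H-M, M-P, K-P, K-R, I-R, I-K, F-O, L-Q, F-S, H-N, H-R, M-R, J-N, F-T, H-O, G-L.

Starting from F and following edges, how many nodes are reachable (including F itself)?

15

BFS from F visits: F, G, H, J, O, Q, R, S, T, L, M, N, I, K, P
Reachable nodes: 15 of 19 total.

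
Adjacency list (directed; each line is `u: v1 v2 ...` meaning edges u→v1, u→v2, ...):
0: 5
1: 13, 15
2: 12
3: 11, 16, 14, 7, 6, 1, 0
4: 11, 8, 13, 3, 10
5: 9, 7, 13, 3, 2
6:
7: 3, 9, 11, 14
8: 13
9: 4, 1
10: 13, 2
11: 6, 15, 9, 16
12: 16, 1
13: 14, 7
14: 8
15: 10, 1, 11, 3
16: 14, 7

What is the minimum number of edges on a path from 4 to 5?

3

Level 0: 4
Level 1: 3, 8, 10, 11, 13
Level 2: 0, 1, 2, 6, 7, 9, 14, 15, 16
Level 3: 5, 12
5 first appears at level 3.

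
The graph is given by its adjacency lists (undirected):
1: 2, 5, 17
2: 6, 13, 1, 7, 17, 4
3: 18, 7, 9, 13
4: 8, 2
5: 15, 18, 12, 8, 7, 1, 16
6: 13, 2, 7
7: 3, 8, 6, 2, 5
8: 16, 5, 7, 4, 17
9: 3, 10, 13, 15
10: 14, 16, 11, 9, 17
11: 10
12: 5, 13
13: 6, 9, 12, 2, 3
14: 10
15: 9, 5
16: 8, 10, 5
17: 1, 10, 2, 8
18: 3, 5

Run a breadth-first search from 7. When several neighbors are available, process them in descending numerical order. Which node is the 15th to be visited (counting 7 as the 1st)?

Visit 7; enqueue 8, 6, 5, 3, 2 → queue [8, 6, 5, 3, 2]
Visit 8; enqueue 17, 16, 4 → queue [6, 5, 3, 2, 17, 16, 4]
Visit 6; enqueue 13 → queue [5, 3, 2, 17, 16, 4, 13]
Visit 5; enqueue 18, 15, 12, 1 → queue [3, 2, 17, 16, 4, 13, 18, 15, 12, 1]
Visit 3; enqueue 9 → queue [2, 17, 16, 4, 13, 18, 15, 12, 1, 9]
Visit 2 → queue [17, 16, 4, 13, 18, 15, 12, 1, 9]
Visit 17; enqueue 10 → queue [16, 4, 13, 18, 15, 12, 1, 9, 10]
Visit 16 → queue [4, 13, 18, 15, 12, 1, 9, 10]
Visit 4 → queue [13, 18, 15, 12, 1, 9, 10]
Visit 13 → queue [18, 15, 12, 1, 9, 10]
Visit 18 → queue [15, 12, 1, 9, 10]
Visit 15 → queue [12, 1, 9, 10]
Visit 12 → queue [1, 9, 10]
Visit 1 → queue [9, 10]
Visit 9 → queue [10]
Visit 10; enqueue 14, 11 → queue [14, 11]
Visit 14 → queue [11]
Visit 11 → queue []

Visit order: 7, 8, 6, 5, 3, 2, 17, 16, 4, 13, 18, 15, 12, 1, 9, 10, 14, 11

9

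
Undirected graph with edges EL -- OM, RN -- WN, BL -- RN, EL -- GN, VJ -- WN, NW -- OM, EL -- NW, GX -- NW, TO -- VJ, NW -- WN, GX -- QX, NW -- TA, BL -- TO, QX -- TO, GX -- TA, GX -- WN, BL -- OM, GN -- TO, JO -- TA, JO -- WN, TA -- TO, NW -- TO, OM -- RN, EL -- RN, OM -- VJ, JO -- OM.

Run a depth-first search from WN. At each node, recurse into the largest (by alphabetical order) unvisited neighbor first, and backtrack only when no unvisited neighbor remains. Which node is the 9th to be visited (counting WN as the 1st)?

GN

Visit WN
WN → VJ
VJ → TO
TO → TA
TA → NW
NW → OM
OM → RN
RN → EL
EL → GN
RN → BL
OM → JO
NW → GX
GX → QX

Visit order: WN, VJ, TO, TA, NW, OM, RN, EL, GN, BL, JO, GX, QX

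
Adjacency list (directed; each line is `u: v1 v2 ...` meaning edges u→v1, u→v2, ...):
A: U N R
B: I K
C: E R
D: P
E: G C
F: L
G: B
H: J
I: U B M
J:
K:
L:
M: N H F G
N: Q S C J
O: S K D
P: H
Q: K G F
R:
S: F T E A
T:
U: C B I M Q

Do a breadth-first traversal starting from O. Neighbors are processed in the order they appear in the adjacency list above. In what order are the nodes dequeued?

O -> S -> K -> D -> F -> T -> E -> A -> P -> L -> G -> C -> U -> N -> R -> H -> B -> I -> M -> Q -> J

Visit O; enqueue S, K, D → queue [S, K, D]
Visit S; enqueue F, T, E, A → queue [K, D, F, T, E, A]
Visit K → queue [D, F, T, E, A]
Visit D; enqueue P → queue [F, T, E, A, P]
Visit F; enqueue L → queue [T, E, A, P, L]
Visit T → queue [E, A, P, L]
Visit E; enqueue G, C → queue [A, P, L, G, C]
Visit A; enqueue U, N, R → queue [P, L, G, C, U, N, R]
Visit P; enqueue H → queue [L, G, C, U, N, R, H]
Visit L → queue [G, C, U, N, R, H]
Visit G; enqueue B → queue [C, U, N, R, H, B]
Visit C → queue [U, N, R, H, B]
Visit U; enqueue I, M, Q → queue [N, R, H, B, I, M, Q]
Visit N; enqueue J → queue [R, H, B, I, M, Q, J]
Visit R → queue [H, B, I, M, Q, J]
Visit H → queue [B, I, M, Q, J]
Visit B → queue [I, M, Q, J]
Visit I → queue [M, Q, J]
Visit M → queue [Q, J]
Visit Q → queue [J]
Visit J → queue []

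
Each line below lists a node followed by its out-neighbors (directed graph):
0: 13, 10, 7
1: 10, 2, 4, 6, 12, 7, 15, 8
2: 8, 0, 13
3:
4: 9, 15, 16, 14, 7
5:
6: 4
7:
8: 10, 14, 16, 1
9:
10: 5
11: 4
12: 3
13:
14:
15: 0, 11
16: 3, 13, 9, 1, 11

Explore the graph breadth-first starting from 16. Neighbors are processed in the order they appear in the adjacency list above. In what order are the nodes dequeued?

16 -> 3 -> 13 -> 9 -> 1 -> 11 -> 10 -> 2 -> 4 -> 6 -> 12 -> 7 -> 15 -> 8 -> 5 -> 0 -> 14

Visit 16; enqueue 3, 13, 9, 1, 11 → queue [3, 13, 9, 1, 11]
Visit 3 → queue [13, 9, 1, 11]
Visit 13 → queue [9, 1, 11]
Visit 9 → queue [1, 11]
Visit 1; enqueue 10, 2, 4, 6, 12, 7, 15, 8 → queue [11, 10, 2, 4, 6, 12, 7, 15, 8]
Visit 11 → queue [10, 2, 4, 6, 12, 7, 15, 8]
Visit 10; enqueue 5 → queue [2, 4, 6, 12, 7, 15, 8, 5]
Visit 2; enqueue 0 → queue [4, 6, 12, 7, 15, 8, 5, 0]
Visit 4; enqueue 14 → queue [6, 12, 7, 15, 8, 5, 0, 14]
Visit 6 → queue [12, 7, 15, 8, 5, 0, 14]
Visit 12 → queue [7, 15, 8, 5, 0, 14]
Visit 7 → queue [15, 8, 5, 0, 14]
Visit 15 → queue [8, 5, 0, 14]
Visit 8 → queue [5, 0, 14]
Visit 5 → queue [0, 14]
Visit 0 → queue [14]
Visit 14 → queue []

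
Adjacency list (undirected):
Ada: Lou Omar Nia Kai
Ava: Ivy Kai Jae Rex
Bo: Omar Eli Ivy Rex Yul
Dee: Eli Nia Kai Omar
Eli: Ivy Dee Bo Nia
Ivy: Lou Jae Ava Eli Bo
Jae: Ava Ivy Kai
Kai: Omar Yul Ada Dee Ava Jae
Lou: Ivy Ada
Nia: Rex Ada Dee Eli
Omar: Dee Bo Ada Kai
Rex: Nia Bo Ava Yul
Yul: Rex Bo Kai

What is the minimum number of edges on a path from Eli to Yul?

2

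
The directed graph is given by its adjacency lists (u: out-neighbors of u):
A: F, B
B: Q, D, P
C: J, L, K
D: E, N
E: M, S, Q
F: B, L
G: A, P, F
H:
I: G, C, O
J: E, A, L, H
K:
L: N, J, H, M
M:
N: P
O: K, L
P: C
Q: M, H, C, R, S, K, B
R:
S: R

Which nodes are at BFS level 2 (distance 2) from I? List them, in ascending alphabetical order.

A, F, J, K, L, P

Level 0: I
Level 1: C, G, O
Level 2: A, F, J, K, L, P
Level 3: B, E, H, M, N
Level 4: D, Q, S
Level 5: R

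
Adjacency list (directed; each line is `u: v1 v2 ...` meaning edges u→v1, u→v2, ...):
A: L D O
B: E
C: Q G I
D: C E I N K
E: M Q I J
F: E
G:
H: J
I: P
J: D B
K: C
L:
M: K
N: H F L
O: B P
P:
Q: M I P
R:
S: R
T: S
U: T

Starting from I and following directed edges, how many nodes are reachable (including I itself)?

2

BFS from I visits: I, P
Reachable nodes: 2 of 21 total.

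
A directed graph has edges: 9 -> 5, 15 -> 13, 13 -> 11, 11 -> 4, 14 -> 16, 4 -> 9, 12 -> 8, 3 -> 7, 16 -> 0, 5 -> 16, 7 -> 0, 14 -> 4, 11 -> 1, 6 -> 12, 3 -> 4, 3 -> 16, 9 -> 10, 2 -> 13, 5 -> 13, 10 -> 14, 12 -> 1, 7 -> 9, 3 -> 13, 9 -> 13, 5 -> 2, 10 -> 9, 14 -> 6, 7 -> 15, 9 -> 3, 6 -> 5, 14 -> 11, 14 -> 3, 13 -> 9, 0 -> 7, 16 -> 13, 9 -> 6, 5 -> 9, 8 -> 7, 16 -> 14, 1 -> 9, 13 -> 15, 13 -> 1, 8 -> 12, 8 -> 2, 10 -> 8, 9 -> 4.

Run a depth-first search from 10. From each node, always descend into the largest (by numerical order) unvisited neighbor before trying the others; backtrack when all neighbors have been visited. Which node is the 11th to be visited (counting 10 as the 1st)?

Visit 10
10 → 14
14 → 16
16 → 13
13 → 15
13 → 11
11 → 4
4 → 9
9 → 6
6 → 12
12 → 8
8 → 7
7 → 0
8 → 2
12 → 1
6 → 5
9 → 3

Visit order: 10, 14, 16, 13, 15, 11, 4, 9, 6, 12, 8, 7, 0, 2, 1, 5, 3

8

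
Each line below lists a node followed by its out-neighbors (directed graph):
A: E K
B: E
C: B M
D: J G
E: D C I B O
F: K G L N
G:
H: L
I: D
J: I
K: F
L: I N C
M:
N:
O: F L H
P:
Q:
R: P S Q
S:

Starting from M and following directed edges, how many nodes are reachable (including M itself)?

1

BFS from M visits: M
Reachable nodes: 1 of 19 total.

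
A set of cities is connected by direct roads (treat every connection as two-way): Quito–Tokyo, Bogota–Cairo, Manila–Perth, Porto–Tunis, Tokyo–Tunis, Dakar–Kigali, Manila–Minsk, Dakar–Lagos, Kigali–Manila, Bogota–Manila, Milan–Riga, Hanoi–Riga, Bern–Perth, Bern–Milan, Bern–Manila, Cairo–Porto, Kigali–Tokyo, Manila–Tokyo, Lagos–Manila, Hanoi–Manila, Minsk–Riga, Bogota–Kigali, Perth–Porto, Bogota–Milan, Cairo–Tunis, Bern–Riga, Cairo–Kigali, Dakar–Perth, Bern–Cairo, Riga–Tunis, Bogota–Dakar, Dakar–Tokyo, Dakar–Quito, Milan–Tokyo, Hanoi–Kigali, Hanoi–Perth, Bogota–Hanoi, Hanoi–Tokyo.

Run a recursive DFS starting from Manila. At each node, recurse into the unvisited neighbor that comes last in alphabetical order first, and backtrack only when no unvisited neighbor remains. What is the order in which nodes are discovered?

Manila Tokyo Tunis Riga Minsk Milan Bogota Kigali Hanoi Perth Porto Cairo Bern Dakar Quito Lagos

Visit Manila
Manila → Tokyo
Tokyo → Tunis
Tunis → Riga
Riga → Minsk
Riga → Milan
Milan → Bogota
Bogota → Kigali
Kigali → Hanoi
Hanoi → Perth
Perth → Porto
Porto → Cairo
Cairo → Bern
Perth → Dakar
Dakar → Quito
Dakar → Lagos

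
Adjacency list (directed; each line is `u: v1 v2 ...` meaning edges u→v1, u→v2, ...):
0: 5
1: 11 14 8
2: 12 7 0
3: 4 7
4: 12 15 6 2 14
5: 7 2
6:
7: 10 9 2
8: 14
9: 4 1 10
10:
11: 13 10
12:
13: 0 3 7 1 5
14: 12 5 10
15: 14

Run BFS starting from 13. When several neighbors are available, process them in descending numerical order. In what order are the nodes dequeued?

13, 7, 5, 3, 1, 0, 10, 9, 2, 4, 14, 11, 8, 12, 15, 6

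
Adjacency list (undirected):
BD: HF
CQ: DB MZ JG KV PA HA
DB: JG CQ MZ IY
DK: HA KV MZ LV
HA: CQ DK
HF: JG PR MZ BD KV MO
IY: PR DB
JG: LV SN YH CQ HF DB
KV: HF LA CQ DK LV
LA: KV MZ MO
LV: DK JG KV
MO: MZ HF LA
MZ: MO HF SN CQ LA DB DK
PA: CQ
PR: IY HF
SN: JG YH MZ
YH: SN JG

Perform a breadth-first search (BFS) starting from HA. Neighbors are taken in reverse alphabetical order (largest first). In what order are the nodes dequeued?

Visit HA; enqueue DK, CQ → queue [DK, CQ]
Visit DK; enqueue MZ, LV, KV → queue [CQ, MZ, LV, KV]
Visit CQ; enqueue PA, JG, DB → queue [MZ, LV, KV, PA, JG, DB]
Visit MZ; enqueue SN, MO, LA, HF → queue [LV, KV, PA, JG, DB, SN, MO, LA, HF]
Visit LV → queue [KV, PA, JG, DB, SN, MO, LA, HF]
Visit KV → queue [PA, JG, DB, SN, MO, LA, HF]
Visit PA → queue [JG, DB, SN, MO, LA, HF]
Visit JG; enqueue YH → queue [DB, SN, MO, LA, HF, YH]
Visit DB; enqueue IY → queue [SN, MO, LA, HF, YH, IY]
Visit SN → queue [MO, LA, HF, YH, IY]
Visit MO → queue [LA, HF, YH, IY]
Visit LA → queue [HF, YH, IY]
Visit HF; enqueue PR, BD → queue [YH, IY, PR, BD]
Visit YH → queue [IY, PR, BD]
Visit IY → queue [PR, BD]
Visit PR → queue [BD]
Visit BD → queue []

HA -> DK -> CQ -> MZ -> LV -> KV -> PA -> JG -> DB -> SN -> MO -> LA -> HF -> YH -> IY -> PR -> BD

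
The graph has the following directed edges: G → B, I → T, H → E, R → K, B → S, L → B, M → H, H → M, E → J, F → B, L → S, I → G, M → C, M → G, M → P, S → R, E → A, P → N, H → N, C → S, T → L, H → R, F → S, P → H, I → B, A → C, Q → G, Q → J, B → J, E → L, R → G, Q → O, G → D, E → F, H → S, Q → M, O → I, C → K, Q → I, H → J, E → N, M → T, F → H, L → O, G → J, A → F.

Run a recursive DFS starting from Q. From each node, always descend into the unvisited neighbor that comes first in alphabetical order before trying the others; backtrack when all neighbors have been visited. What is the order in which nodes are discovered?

Q → G → B → J → S → R → K → D → I → T → L → O → M → C → H → E → A → F → N → P

Visit Q
Q → G
G → B
B → J
B → S
S → R
R → K
G → D
Q → I
I → T
T → L
L → O
Q → M
M → C
M → H
H → E
E → A
A → F
E → N
M → P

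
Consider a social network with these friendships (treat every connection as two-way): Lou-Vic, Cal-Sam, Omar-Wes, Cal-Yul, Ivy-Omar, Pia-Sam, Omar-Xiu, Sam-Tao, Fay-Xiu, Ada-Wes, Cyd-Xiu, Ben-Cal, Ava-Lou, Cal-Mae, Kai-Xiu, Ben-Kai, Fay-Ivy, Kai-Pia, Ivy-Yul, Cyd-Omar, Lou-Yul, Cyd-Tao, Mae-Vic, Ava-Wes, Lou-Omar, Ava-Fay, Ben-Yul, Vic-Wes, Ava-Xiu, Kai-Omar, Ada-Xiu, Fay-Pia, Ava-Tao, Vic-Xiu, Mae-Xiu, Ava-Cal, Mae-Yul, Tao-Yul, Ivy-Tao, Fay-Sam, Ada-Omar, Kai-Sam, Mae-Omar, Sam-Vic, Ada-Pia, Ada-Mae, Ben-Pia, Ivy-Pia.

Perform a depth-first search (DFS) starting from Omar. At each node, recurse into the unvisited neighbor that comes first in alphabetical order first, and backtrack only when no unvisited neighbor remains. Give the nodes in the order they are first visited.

Visit Omar
Omar → Ada
Ada → Mae
Mae → Cal
Cal → Ava
Ava → Fay
Fay → Ivy
Ivy → Pia
Pia → Ben
Ben → Kai
Kai → Sam
Sam → Tao
Tao → Cyd
Cyd → Xiu
Xiu → Vic
Vic → Lou
Lou → Yul
Vic → Wes

Omar Ada Mae Cal Ava Fay Ivy Pia Ben Kai Sam Tao Cyd Xiu Vic Lou Yul Wes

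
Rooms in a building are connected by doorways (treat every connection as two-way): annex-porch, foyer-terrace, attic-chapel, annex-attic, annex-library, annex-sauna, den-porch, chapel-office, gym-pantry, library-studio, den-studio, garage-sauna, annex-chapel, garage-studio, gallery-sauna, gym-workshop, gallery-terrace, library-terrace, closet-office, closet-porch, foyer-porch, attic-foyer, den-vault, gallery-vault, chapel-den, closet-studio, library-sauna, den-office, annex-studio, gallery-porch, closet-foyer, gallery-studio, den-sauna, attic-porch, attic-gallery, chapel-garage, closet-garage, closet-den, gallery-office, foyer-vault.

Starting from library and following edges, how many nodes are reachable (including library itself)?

15

BFS from library visits: library, terrace, studio, sauna, annex, gallery, foyer, garage, den, closet, porch, chapel, attic, vault, office
Reachable nodes: 15 of 18 total.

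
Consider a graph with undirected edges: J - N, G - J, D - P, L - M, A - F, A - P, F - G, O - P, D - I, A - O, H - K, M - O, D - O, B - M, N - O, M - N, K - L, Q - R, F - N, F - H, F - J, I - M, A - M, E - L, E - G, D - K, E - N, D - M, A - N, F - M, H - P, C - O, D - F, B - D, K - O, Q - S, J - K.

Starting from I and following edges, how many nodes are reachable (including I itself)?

16

BFS from I visits: I, D, M, B, F, K, O, P, A, L, N, G, H, J, C, E
Reachable nodes: 16 of 19 total.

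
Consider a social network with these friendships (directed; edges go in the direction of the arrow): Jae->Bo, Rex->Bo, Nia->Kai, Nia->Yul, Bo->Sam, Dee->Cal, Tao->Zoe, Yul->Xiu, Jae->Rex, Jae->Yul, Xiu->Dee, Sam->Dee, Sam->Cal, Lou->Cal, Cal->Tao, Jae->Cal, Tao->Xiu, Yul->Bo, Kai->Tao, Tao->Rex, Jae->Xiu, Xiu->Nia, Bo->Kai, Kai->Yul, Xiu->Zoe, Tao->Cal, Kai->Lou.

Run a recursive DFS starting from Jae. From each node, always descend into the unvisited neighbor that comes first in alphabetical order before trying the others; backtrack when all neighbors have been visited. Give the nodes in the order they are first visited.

Jae -> Bo -> Kai -> Lou -> Cal -> Tao -> Rex -> Xiu -> Dee -> Nia -> Yul -> Zoe -> Sam

Visit Jae
Jae → Bo
Bo → Kai
Kai → Lou
Lou → Cal
Cal → Tao
Tao → Rex
Tao → Xiu
Xiu → Dee
Xiu → Nia
Nia → Yul
Xiu → Zoe
Bo → Sam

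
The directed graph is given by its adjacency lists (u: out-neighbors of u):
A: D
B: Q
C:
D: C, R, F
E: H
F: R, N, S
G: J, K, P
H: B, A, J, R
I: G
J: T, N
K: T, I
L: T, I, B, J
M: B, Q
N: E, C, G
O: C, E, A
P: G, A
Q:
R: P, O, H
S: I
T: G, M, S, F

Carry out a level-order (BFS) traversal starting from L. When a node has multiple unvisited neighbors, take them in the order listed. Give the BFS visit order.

L T I B J G M S F Q N K P R E C A O H D

Visit L; enqueue T, I, B, J → queue [T, I, B, J]
Visit T; enqueue G, M, S, F → queue [I, B, J, G, M, S, F]
Visit I → queue [B, J, G, M, S, F]
Visit B; enqueue Q → queue [J, G, M, S, F, Q]
Visit J; enqueue N → queue [G, M, S, F, Q, N]
Visit G; enqueue K, P → queue [M, S, F, Q, N, K, P]
Visit M → queue [S, F, Q, N, K, P]
Visit S → queue [F, Q, N, K, P]
Visit F; enqueue R → queue [Q, N, K, P, R]
Visit Q → queue [N, K, P, R]
Visit N; enqueue E, C → queue [K, P, R, E, C]
Visit K → queue [P, R, E, C]
Visit P; enqueue A → queue [R, E, C, A]
Visit R; enqueue O, H → queue [E, C, A, O, H]
Visit E → queue [C, A, O, H]
Visit C → queue [A, O, H]
Visit A; enqueue D → queue [O, H, D]
Visit O → queue [H, D]
Visit H → queue [D]
Visit D → queue []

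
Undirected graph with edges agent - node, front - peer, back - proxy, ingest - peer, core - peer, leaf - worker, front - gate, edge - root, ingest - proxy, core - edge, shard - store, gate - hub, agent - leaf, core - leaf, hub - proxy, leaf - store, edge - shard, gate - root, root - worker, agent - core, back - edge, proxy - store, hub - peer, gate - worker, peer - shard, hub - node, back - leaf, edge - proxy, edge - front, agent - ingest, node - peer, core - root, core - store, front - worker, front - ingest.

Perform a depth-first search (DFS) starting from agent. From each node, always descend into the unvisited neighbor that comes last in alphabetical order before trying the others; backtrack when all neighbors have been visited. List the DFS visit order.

agent, node, peer, shard, store, proxy, ingest, front, worker, root, gate, hub, edge, core, leaf, back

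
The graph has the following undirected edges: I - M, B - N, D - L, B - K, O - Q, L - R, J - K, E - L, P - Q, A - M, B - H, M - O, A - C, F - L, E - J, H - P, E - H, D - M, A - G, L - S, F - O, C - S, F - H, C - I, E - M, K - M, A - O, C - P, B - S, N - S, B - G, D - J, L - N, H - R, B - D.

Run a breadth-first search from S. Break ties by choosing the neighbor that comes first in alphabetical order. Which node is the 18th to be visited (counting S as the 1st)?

Visit S; enqueue B, C, L, N → queue [B, C, L, N]
Visit B; enqueue D, G, H, K → queue [C, L, N, D, G, H, K]
Visit C; enqueue A, I, P → queue [L, N, D, G, H, K, A, I, P]
Visit L; enqueue E, F, R → queue [N, D, G, H, K, A, I, P, E, F, R]
Visit N → queue [D, G, H, K, A, I, P, E, F, R]
Visit D; enqueue J, M → queue [G, H, K, A, I, P, E, F, R, J, M]
Visit G → queue [H, K, A, I, P, E, F, R, J, M]
Visit H → queue [K, A, I, P, E, F, R, J, M]
Visit K → queue [A, I, P, E, F, R, J, M]
Visit A; enqueue O → queue [I, P, E, F, R, J, M, O]
Visit I → queue [P, E, F, R, J, M, O]
Visit P; enqueue Q → queue [E, F, R, J, M, O, Q]
Visit E → queue [F, R, J, M, O, Q]
Visit F → queue [R, J, M, O, Q]
Visit R → queue [J, M, O, Q]
Visit J → queue [M, O, Q]
Visit M → queue [O, Q]
Visit O → queue [Q]
Visit Q → queue []

Visit order: S, B, C, L, N, D, G, H, K, A, I, P, E, F, R, J, M, O, Q

O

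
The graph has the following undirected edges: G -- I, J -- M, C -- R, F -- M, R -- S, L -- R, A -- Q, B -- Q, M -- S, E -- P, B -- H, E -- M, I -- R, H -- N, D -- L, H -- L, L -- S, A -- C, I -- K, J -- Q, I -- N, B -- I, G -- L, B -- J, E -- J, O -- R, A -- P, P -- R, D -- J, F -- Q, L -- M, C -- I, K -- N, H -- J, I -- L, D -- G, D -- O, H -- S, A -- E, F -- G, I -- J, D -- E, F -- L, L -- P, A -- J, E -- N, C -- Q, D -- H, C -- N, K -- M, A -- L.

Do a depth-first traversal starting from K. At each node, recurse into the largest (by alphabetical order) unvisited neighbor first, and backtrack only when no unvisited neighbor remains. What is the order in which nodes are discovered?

Visit K
K → N
N → I
I → R
R → S
S → M
M → L
L → P
P → E
E → J
J → Q
Q → F
F → G
G → D
D → O
D → H
H → B
Q → C
C → A

K N I R S M L P E J Q F G D O H B C A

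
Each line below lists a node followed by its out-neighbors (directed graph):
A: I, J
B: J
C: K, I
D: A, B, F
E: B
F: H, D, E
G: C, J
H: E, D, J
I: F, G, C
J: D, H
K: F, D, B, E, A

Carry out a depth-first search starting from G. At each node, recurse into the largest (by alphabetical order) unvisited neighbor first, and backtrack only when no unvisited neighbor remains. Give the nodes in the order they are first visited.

G → J → H → E → B → D → F → A → I → C → K

Visit G
G → J
J → H
H → E
E → B
H → D
D → F
D → A
A → I
I → C
C → K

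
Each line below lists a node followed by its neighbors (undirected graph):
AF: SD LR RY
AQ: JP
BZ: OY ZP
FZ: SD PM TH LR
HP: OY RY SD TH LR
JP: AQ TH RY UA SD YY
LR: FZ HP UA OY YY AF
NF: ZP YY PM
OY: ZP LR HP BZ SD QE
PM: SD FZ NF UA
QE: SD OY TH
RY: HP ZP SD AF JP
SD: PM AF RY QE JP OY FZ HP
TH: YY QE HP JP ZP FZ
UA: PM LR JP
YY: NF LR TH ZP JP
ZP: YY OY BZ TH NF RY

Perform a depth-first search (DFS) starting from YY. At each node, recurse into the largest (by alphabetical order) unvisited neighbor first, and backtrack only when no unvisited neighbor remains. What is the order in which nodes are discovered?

Visit YY
YY → ZP
ZP → TH
TH → QE
QE → SD
SD → RY
RY → JP
JP → UA
UA → PM
PM → NF
PM → FZ
FZ → LR
LR → OY
OY → HP
OY → BZ
LR → AF
JP → AQ

YY → ZP → TH → QE → SD → RY → JP → UA → PM → NF → FZ → LR → OY → HP → BZ → AF → AQ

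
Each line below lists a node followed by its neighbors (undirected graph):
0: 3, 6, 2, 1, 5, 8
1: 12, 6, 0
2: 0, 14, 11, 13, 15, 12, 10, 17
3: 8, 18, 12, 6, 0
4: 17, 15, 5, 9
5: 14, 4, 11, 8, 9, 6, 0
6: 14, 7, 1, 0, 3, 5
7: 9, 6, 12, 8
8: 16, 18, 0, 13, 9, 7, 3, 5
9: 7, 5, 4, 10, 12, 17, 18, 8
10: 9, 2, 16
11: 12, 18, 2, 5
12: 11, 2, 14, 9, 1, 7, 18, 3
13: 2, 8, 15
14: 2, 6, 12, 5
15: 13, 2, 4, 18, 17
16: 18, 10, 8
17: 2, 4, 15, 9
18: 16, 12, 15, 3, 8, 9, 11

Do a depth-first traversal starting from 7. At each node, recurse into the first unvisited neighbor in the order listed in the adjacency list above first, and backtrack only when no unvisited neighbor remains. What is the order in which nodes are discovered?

Visit 7
7 → 9
9 → 5
5 → 14
14 → 2
2 → 0
0 → 3
3 → 8
8 → 16
16 → 18
18 → 12
12 → 11
12 → 1
1 → 6
18 → 15
15 → 13
15 → 4
4 → 17
16 → 10

7 9 5 14 2 0 3 8 16 18 12 11 1 6 15 13 4 17 10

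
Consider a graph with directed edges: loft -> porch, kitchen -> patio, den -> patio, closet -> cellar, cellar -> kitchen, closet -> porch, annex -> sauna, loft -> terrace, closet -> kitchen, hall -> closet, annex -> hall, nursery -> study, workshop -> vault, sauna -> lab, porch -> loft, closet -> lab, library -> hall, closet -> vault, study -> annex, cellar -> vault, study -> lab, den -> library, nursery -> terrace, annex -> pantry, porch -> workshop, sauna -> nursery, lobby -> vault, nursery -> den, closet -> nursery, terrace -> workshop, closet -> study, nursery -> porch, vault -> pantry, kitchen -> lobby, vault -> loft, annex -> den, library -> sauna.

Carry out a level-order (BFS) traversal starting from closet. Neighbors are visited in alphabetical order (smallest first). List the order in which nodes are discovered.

closet, cellar, kitchen, lab, nursery, porch, study, vault, lobby, patio, den, terrace, loft, workshop, annex, pantry, library, hall, sauna

Visit closet; enqueue cellar, kitchen, lab, nursery, porch, study, vault → queue [cellar, kitchen, lab, nursery, porch, study, vault]
Visit cellar → queue [kitchen, lab, nursery, porch, study, vault]
Visit kitchen; enqueue lobby, patio → queue [lab, nursery, porch, study, vault, lobby, patio]
Visit lab → queue [nursery, porch, study, vault, lobby, patio]
Visit nursery; enqueue den, terrace → queue [porch, study, vault, lobby, patio, den, terrace]
Visit porch; enqueue loft, workshop → queue [study, vault, lobby, patio, den, terrace, loft, workshop]
Visit study; enqueue annex → queue [vault, lobby, patio, den, terrace, loft, workshop, annex]
Visit vault; enqueue pantry → queue [lobby, patio, den, terrace, loft, workshop, annex, pantry]
Visit lobby → queue [patio, den, terrace, loft, workshop, annex, pantry]
Visit patio → queue [den, terrace, loft, workshop, annex, pantry]
Visit den; enqueue library → queue [terrace, loft, workshop, annex, pantry, library]
Visit terrace → queue [loft, workshop, annex, pantry, library]
Visit loft → queue [workshop, annex, pantry, library]
Visit workshop → queue [annex, pantry, library]
Visit annex; enqueue hall, sauna → queue [pantry, library, hall, sauna]
Visit pantry → queue [library, hall, sauna]
Visit library → queue [hall, sauna]
Visit hall → queue [sauna]
Visit sauna → queue []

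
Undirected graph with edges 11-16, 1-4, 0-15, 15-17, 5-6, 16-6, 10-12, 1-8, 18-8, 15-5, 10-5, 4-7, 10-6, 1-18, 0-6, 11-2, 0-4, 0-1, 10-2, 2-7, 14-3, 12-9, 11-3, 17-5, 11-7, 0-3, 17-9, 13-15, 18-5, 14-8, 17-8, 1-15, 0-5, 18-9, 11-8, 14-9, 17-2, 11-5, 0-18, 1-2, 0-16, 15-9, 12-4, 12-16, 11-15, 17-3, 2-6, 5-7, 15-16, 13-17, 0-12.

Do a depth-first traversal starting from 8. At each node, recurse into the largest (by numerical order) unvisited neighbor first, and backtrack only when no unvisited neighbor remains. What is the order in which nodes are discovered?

8 18 9 17 15 16 12 10 6 5 11 7 4 1 2 0 3 14 13

Visit 8
8 → 18
18 → 9
9 → 17
17 → 15
15 → 16
16 → 12
12 → 10
10 → 6
6 → 5
5 → 11
11 → 7
7 → 4
4 → 1
1 → 2
1 → 0
0 → 3
3 → 14
15 → 13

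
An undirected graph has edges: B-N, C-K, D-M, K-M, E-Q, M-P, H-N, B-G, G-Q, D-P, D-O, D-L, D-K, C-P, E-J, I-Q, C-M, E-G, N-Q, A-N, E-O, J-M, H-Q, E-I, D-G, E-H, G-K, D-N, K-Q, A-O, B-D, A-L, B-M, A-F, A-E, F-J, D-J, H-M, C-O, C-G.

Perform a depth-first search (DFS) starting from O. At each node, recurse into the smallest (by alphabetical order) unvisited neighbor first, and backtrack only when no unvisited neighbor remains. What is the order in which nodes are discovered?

Visit O
O → A
A → E
E → G
G → B
B → D
D → J
J → F
J → M
M → C
C → K
K → Q
Q → H
H → N
Q → I
C → P
D → L

O A E G B D J F M C K Q H N I P L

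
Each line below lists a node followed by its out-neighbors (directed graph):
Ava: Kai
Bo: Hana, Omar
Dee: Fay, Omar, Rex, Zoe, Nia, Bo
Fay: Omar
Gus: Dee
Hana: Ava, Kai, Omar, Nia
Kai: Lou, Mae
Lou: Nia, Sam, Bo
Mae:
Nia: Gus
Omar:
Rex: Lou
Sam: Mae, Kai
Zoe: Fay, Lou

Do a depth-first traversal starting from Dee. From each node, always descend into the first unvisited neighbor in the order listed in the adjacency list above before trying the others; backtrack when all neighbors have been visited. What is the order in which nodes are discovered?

Visit Dee
Dee → Fay
Fay → Omar
Dee → Rex
Rex → Lou
Lou → Nia
Nia → Gus
Lou → Sam
Sam → Mae
Sam → Kai
Lou → Bo
Bo → Hana
Hana → Ava
Dee → Zoe

Dee -> Fay -> Omar -> Rex -> Lou -> Nia -> Gus -> Sam -> Mae -> Kai -> Bo -> Hana -> Ava -> Zoe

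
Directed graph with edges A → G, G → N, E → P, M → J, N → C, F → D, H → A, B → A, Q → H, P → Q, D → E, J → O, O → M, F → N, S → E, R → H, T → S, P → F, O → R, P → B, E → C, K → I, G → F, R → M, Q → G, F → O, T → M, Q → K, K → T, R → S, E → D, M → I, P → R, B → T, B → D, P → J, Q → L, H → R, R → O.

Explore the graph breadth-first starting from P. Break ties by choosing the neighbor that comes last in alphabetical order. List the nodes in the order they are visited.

P, R, Q, J, F, B, S, O, M, H, L, K, G, N, D, T, A, E, I, C

Visit P; enqueue R, Q, J, F, B → queue [R, Q, J, F, B]
Visit R; enqueue S, O, M, H → queue [Q, J, F, B, S, O, M, H]
Visit Q; enqueue L, K, G → queue [J, F, B, S, O, M, H, L, K, G]
Visit J → queue [F, B, S, O, M, H, L, K, G]
Visit F; enqueue N, D → queue [B, S, O, M, H, L, K, G, N, D]
Visit B; enqueue T, A → queue [S, O, M, H, L, K, G, N, D, T, A]
Visit S; enqueue E → queue [O, M, H, L, K, G, N, D, T, A, E]
Visit O → queue [M, H, L, K, G, N, D, T, A, E]
Visit M; enqueue I → queue [H, L, K, G, N, D, T, A, E, I]
Visit H → queue [L, K, G, N, D, T, A, E, I]
Visit L → queue [K, G, N, D, T, A, E, I]
Visit K → queue [G, N, D, T, A, E, I]
Visit G → queue [N, D, T, A, E, I]
Visit N; enqueue C → queue [D, T, A, E, I, C]
Visit D → queue [T, A, E, I, C]
Visit T → queue [A, E, I, C]
Visit A → queue [E, I, C]
Visit E → queue [I, C]
Visit I → queue [C]
Visit C → queue []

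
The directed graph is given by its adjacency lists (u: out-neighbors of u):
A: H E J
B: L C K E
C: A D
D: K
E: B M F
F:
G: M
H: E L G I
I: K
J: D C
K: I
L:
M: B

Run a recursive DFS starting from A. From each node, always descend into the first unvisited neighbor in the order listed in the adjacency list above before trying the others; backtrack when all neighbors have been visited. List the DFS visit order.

A H E B L C D K I M F G J

Visit A
A → H
H → E
E → B
B → L
B → C
C → D
D → K
K → I
E → M
E → F
H → G
A → J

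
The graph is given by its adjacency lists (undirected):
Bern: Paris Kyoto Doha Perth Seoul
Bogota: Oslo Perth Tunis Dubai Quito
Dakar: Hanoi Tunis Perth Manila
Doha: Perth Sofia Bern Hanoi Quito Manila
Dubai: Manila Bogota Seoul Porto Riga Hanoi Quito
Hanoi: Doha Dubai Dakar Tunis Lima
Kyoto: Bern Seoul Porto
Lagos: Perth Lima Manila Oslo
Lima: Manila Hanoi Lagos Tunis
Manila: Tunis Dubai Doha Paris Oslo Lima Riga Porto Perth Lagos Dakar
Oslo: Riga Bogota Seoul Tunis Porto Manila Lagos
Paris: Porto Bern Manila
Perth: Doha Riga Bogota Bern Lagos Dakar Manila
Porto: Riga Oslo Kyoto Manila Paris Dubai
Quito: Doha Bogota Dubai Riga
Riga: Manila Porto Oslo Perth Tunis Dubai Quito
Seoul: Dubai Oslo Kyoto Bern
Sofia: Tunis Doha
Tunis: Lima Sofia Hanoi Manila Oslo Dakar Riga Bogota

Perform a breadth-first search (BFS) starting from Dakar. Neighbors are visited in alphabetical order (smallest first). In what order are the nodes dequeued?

Dakar -> Hanoi -> Manila -> Perth -> Tunis -> Doha -> Dubai -> Lima -> Lagos -> Oslo -> Paris -> Porto -> Riga -> Bern -> Bogota -> Sofia -> Quito -> Seoul -> Kyoto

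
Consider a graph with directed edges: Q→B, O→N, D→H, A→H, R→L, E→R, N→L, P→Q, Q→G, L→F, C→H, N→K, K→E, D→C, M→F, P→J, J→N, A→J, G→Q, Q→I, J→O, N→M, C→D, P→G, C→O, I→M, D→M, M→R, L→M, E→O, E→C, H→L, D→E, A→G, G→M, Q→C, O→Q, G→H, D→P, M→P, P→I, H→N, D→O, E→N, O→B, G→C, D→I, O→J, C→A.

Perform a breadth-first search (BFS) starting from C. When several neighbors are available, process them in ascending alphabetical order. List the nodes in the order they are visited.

C -> A -> D -> H -> O -> G -> J -> E -> I -> M -> P -> L -> N -> B -> Q -> R -> F -> K

Visit C; enqueue A, D, H, O → queue [A, D, H, O]
Visit A; enqueue G, J → queue [D, H, O, G, J]
Visit D; enqueue E, I, M, P → queue [H, O, G, J, E, I, M, P]
Visit H; enqueue L, N → queue [O, G, J, E, I, M, P, L, N]
Visit O; enqueue B, Q → queue [G, J, E, I, M, P, L, N, B, Q]
Visit G → queue [J, E, I, M, P, L, N, B, Q]
Visit J → queue [E, I, M, P, L, N, B, Q]
Visit E; enqueue R → queue [I, M, P, L, N, B, Q, R]
Visit I → queue [M, P, L, N, B, Q, R]
Visit M; enqueue F → queue [P, L, N, B, Q, R, F]
Visit P → queue [L, N, B, Q, R, F]
Visit L → queue [N, B, Q, R, F]
Visit N; enqueue K → queue [B, Q, R, F, K]
Visit B → queue [Q, R, F, K]
Visit Q → queue [R, F, K]
Visit R → queue [F, K]
Visit F → queue [K]
Visit K → queue []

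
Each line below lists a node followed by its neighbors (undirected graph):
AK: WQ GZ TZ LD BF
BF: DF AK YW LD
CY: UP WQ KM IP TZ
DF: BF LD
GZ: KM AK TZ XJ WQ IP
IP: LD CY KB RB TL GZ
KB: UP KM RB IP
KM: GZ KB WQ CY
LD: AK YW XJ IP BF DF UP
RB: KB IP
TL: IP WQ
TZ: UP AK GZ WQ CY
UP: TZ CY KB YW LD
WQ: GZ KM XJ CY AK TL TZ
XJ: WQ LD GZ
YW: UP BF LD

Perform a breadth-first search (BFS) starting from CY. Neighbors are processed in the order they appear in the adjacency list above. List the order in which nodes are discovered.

CY, UP, WQ, KM, IP, TZ, KB, YW, LD, GZ, XJ, AK, TL, RB, BF, DF

Visit CY; enqueue UP, WQ, KM, IP, TZ → queue [UP, WQ, KM, IP, TZ]
Visit UP; enqueue KB, YW, LD → queue [WQ, KM, IP, TZ, KB, YW, LD]
Visit WQ; enqueue GZ, XJ, AK, TL → queue [KM, IP, TZ, KB, YW, LD, GZ, XJ, AK, TL]
Visit KM → queue [IP, TZ, KB, YW, LD, GZ, XJ, AK, TL]
Visit IP; enqueue RB → queue [TZ, KB, YW, LD, GZ, XJ, AK, TL, RB]
Visit TZ → queue [KB, YW, LD, GZ, XJ, AK, TL, RB]
Visit KB → queue [YW, LD, GZ, XJ, AK, TL, RB]
Visit YW; enqueue BF → queue [LD, GZ, XJ, AK, TL, RB, BF]
Visit LD; enqueue DF → queue [GZ, XJ, AK, TL, RB, BF, DF]
Visit GZ → queue [XJ, AK, TL, RB, BF, DF]
Visit XJ → queue [AK, TL, RB, BF, DF]
Visit AK → queue [TL, RB, BF, DF]
Visit TL → queue [RB, BF, DF]
Visit RB → queue [BF, DF]
Visit BF → queue [DF]
Visit DF → queue []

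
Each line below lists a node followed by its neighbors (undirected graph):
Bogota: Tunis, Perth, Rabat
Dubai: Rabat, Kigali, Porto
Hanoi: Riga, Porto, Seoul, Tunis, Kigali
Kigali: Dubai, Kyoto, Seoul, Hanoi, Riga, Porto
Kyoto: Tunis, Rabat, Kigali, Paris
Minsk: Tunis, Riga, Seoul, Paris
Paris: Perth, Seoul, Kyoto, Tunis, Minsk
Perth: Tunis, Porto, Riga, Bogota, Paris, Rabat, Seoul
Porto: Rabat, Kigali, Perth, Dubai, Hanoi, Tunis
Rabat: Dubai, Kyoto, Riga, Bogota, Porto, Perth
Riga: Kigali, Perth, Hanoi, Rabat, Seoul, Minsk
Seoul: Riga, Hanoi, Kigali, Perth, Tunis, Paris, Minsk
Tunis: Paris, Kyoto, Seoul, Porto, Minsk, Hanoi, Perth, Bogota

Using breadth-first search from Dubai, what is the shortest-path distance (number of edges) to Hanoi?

Level 0: Dubai
Level 1: Kigali, Porto, Rabat
Level 2: Bogota, Hanoi, Kyoto, Perth, Riga, Seoul, Tunis
Level 3: Minsk, Paris
Hanoi first appears at level 2.

2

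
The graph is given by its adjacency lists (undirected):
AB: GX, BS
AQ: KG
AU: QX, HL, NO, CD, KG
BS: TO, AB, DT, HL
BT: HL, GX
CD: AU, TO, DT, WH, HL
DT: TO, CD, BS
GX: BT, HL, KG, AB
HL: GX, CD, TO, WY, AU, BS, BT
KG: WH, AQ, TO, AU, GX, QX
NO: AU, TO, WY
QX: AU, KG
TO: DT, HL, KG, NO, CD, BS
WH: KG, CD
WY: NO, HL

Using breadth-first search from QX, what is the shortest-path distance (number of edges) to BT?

3

Level 0: QX
Level 1: AU, KG
Level 2: AQ, CD, GX, HL, NO, TO, WH
Level 3: AB, BS, BT, DT, WY
BT first appears at level 3.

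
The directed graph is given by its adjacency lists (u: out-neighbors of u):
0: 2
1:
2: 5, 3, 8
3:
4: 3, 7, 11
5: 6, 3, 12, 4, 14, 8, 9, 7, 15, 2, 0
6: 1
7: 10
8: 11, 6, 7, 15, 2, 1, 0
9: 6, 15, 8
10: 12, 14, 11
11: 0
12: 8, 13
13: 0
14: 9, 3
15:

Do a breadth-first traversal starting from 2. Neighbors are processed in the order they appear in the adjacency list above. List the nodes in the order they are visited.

2 → 5 → 3 → 8 → 6 → 12 → 4 → 14 → 9 → 7 → 15 → 0 → 11 → 1 → 13 → 10

Visit 2; enqueue 5, 3, 8 → queue [5, 3, 8]
Visit 5; enqueue 6, 12, 4, 14, 9, 7, 15, 0 → queue [3, 8, 6, 12, 4, 14, 9, 7, 15, 0]
Visit 3 → queue [8, 6, 12, 4, 14, 9, 7, 15, 0]
Visit 8; enqueue 11, 1 → queue [6, 12, 4, 14, 9, 7, 15, 0, 11, 1]
Visit 6 → queue [12, 4, 14, 9, 7, 15, 0, 11, 1]
Visit 12; enqueue 13 → queue [4, 14, 9, 7, 15, 0, 11, 1, 13]
Visit 4 → queue [14, 9, 7, 15, 0, 11, 1, 13]
Visit 14 → queue [9, 7, 15, 0, 11, 1, 13]
Visit 9 → queue [7, 15, 0, 11, 1, 13]
Visit 7; enqueue 10 → queue [15, 0, 11, 1, 13, 10]
Visit 15 → queue [0, 11, 1, 13, 10]
Visit 0 → queue [11, 1, 13, 10]
Visit 11 → queue [1, 13, 10]
Visit 1 → queue [13, 10]
Visit 13 → queue [10]
Visit 10 → queue []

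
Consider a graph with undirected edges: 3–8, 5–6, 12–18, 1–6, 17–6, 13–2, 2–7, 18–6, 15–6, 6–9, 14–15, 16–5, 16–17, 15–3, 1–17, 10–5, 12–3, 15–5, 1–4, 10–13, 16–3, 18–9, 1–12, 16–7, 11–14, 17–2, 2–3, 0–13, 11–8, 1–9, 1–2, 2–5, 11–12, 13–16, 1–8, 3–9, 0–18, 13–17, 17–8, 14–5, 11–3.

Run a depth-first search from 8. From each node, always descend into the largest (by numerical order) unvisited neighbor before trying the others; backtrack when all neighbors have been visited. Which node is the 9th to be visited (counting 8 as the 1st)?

11

Visit 8
8 → 17
17 → 16
16 → 13
13 → 10
10 → 5
5 → 15
15 → 14
14 → 11
11 → 12
12 → 18
18 → 9
9 → 6
6 → 1
1 → 4
1 → 2
2 → 7
2 → 3
18 → 0

Visit order: 8, 17, 16, 13, 10, 5, 15, 14, 11, 12, 18, 9, 6, 1, 4, 2, 7, 3, 0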